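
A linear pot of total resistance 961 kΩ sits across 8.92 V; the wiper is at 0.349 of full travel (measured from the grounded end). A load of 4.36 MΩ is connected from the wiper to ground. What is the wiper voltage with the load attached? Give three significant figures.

V ≈ 2.96 V

The wiper splits the pot into (1−α)R = 625.6 kΩ above and αR = 335.4 kΩ below.
Lower section ‖ load = 311.4 kΩ.
V_wiper = 8.92 × 311.4/(625.6 + 311.4) = 2.96 V.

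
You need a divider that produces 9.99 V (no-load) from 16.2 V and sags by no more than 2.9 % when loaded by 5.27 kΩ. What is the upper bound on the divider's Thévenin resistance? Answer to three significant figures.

R_th ≤ 157 Ω

Loading drop = R_th/(R_th + R_L) ≤ 0.0290, so R_th ≤ R_L · ε/(1−ε) = 5.27 kΩ × 0.0290/0.9710 = 157 Ω.
(Any R1, R2 with R2/(R1+R2) = 0.617 and R1‖R2 ≤ 157 Ω will meet the spec.)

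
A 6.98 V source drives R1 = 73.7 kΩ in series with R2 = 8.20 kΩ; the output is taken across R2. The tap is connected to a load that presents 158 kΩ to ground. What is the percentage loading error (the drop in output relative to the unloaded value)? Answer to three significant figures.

The divider's output (Thévenin) resistance is R1‖R2 = 7.379 kΩ.
Fractional drop under load = R_th/(R_th + R_L) = 7.379 / (7.379 + 158) = 0.04462.
So the output falls by 4.46 %.

4.46 %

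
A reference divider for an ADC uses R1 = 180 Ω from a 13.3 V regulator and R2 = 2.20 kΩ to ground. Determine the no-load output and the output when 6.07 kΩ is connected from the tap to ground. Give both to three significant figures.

Open-circuit: V = 13.3 × 2200/(180 + 2200) = 12.3 V.
With the load, R2 becomes R2‖R_L = 1615 Ω, so V = 13.3 × 1615/1795 = 12.0 V.

Unloaded: 12.3 V; loaded: 12.0 V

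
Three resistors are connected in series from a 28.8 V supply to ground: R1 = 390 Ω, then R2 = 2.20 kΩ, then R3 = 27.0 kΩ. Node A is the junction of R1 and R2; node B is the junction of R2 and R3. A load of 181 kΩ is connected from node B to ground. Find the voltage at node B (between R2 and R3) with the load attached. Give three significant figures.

V ≈ 25.9 V

At node B, R3 is in parallel with the load: R3‖R_L = 23500 Ω.
Below node A the resistance is R2 + (R3‖R_L) = 25700 Ω, so V_A = 28.8 × 25700/26090 = 28.37 V.
Then V_B = V_A × (R3‖R_L)/(R2 + R3‖R_L) = 28.37 × 23500/25700 = 25.9 V.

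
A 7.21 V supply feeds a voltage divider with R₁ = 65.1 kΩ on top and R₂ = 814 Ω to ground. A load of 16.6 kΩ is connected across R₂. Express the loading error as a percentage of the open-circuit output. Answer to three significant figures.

The divider's output (Thévenin) resistance is R₁‖R₂ = 803.9 Ω.
Fractional drop under load = R_th/(R_th + R_L) = 803.9 / (803.9 + 16600) = 0.04619.
So the output falls by 4.62 %.

4.62 %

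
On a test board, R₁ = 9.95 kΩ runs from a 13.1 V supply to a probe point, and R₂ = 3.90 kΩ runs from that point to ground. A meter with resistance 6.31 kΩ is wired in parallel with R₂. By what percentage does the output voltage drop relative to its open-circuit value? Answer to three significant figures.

30.7 %

The divider's output (Thévenin) resistance is R₁‖R₂ = 2.802 kΩ.
Fractional drop under load = R_th/(R_th + R_L) = 2.802 / (2.802 + 6.31) = 0.3075.
So the output falls by 30.7 %.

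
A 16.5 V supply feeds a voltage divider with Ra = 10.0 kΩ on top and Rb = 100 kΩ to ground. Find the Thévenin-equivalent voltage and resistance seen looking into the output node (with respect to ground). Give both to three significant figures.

V_th is the open-circuit tap voltage: 16.5 × 100/(10.0 + 100) = 15.0 V.
With the supply zeroed, Ra and Rb appear in parallel from the tap: R_th = Ra‖Rb = (10.0 × 100)/110.0 = 9.09 kΩ.

V_th = 15.0 V, R_th = 9.09 kΩ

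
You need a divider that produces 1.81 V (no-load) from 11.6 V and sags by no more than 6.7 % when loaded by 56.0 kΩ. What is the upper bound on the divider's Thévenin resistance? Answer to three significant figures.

Loading drop = R_th/(R_th + R_L) ≤ 0.0670, so R_th ≤ R_L · ε/(1−ε) = 56.0 kΩ × 0.0670/0.9330 = 4.02 kΩ.

R_th ≤ 4.02 kΩ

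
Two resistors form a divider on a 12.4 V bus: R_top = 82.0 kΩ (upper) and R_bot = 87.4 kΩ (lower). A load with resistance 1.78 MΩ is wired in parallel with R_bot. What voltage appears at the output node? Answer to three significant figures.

V_out ≈ 6.25 V

The load sits in parallel with R_bot: R_bot‖R_L = (87.4 × 1780) / (87.4 + 1780) = 83.31 kΩ.
V_out = 12.4 × 83.31 / (82.0 + 83.31) = 12.4 × 83.31/165.3 = 6.25 V.
(Unloaded it would have been 6.40 V.)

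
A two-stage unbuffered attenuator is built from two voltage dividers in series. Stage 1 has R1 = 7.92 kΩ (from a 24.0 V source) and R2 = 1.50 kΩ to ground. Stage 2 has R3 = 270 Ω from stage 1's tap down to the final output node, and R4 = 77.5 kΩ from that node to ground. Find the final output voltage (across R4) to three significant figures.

V_out ≈ 3.75 V

Stage 2 presents R3+R4 = 77770 Ω as a load on stage 1's tap.
Stage 1's lower leg becomes R2‖(R3+R4) = 1472 Ω, so V_mid = 24.0 × 1472/9392 = 3.761 V.
Stage 2 is itself unloaded: V_out = V_mid × R4/(R3+R4) = 3.761 × 77500/77770 = 3.75 V.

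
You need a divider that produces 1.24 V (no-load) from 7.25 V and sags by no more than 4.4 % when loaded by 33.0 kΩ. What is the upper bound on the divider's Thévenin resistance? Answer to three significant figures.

R_th ≤ 1.52 kΩ

Loading drop = R_th/(R_th + R_L) ≤ 0.0440, so R_th ≤ R_L · ε/(1−ε) = 33.0 kΩ × 0.0440/0.9560 = 1.52 kΩ.
(Any R1, R2 with R2/(R1+R2) = 0.171 and R1‖R2 ≤ 1.52 kΩ will meet the spec.)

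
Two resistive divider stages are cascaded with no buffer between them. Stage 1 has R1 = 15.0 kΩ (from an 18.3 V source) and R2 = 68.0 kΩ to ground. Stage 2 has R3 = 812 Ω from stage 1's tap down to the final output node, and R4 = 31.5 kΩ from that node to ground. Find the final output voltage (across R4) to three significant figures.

Stage 2 presents R3+R4 = 32310 Ω as a load on stage 1's tap.
Stage 1's lower leg becomes R2‖(R3+R4) = 21900 Ω, so V_mid = 18.3 × 21900/36900 = 10.86 V.
Stage 2 is itself unloaded: V_out = V_mid × R4/(R3+R4) = 10.86 × 31500/32310 = 10.6 V.

V_out ≈ 10.6 V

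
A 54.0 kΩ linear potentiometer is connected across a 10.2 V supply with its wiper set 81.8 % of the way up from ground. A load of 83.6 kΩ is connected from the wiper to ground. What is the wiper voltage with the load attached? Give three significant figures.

The wiper splits the pot into (1−α)R = 9.828 kΩ above and αR = 44.17 kΩ below.
Lower section ‖ load = 28.90 kΩ.
V_wiper = 10.2 × 28.90/(9.828 + 28.90) = 7.61 V.

V ≈ 7.61 V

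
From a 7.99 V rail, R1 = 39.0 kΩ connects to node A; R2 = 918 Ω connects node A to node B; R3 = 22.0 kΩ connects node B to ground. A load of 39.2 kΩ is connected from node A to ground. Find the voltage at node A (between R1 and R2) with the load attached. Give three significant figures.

Below node A the series string R2+R3 = 22920 Ω sits in parallel with the 39200 Ω load: 14460 Ω.
V_A = 7.99 × 14460/(39000 + 14460) = 2.16 V.

V ≈ 2.16 V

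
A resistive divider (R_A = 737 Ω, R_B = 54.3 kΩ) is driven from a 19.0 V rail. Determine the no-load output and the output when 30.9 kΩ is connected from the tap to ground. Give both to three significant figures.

Open-circuit: V = 19.0 × 54300/(737 + 54300) = 18.7 V.
With the load, R_B becomes R_B‖R_L = 19690 Ω, so V = 19.0 × 19690/20430 = 18.3 V.

Unloaded: 18.7 V; loaded: 18.3 V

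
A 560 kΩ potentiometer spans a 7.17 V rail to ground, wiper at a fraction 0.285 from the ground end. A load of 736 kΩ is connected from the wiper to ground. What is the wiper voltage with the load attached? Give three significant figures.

V ≈ 1.77 V

The wiper splits the pot into (1−α)R = 400.4 kΩ above and αR = 159.6 kΩ below.
Lower section ‖ load = 131.2 kΩ.
V_wiper = 7.17 × 131.2/(400.4 + 131.2) = 1.77 V.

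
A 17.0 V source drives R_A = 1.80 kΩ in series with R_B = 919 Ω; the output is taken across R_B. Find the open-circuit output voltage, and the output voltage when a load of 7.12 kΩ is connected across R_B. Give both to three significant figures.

Unloaded: 5.75 V; loaded: 5.29 V

Open-circuit: V = 17.0 × 919/(1800 + 919) = 5.75 V.
With the load, R_B becomes R_B‖R_L = 813.9 Ω, so V = 17.0 × 813.9/2614 = 5.29 V.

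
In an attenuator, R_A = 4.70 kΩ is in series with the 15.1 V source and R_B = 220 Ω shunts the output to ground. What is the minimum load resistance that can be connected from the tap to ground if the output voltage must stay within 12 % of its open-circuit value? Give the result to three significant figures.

Output resistance R_th = R_A‖R_B = (4700 × 220)/4920 = 210.2 Ω.
The fractional drop is R_th/(R_th + R_L); requiring this ≤ 0.120 gives R_L ≥ R_th(1/0.120 − 1) = 210.2 × 7.333 = 1.54 kΩ.

R_L(min) ≈ 1.54 kΩ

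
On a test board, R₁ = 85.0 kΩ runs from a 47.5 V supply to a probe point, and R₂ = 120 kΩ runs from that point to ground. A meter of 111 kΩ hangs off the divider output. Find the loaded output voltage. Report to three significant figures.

V_out ≈ 19.2 V

The load sits in parallel with R₂: R₂‖R_L = (120 × 111) / (120 + 111) = 57.66 kΩ.
V_out = 47.5 × 57.66 / (85.0 + 57.66) = 47.5 × 57.66/142.7 = 19.2 V.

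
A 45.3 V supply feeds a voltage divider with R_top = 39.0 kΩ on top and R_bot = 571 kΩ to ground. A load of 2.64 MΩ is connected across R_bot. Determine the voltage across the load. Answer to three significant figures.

The load sits in parallel with R_bot: R_bot‖R_L = (571 × 2640) / (571 + 2640) = 469.5 kΩ.
V_out = 45.3 × 469.5 / (39.0 + 469.5) = 45.3 × 469.5/508.5 = 41.8 V.
(Unloaded it would have been 42.4 V.)

V_out ≈ 41.8 V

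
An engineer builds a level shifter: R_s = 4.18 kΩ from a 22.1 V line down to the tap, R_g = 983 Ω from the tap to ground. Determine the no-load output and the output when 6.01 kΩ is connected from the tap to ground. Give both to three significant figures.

Open-circuit: V = 22.1 × 983/(4180 + 983) = 4.21 V.
With the load, R_g becomes R_g‖R_L = 844.8 Ω, so V = 22.1 × 844.8/5025 = 3.72 V.

Unloaded: 4.21 V; loaded: 3.72 V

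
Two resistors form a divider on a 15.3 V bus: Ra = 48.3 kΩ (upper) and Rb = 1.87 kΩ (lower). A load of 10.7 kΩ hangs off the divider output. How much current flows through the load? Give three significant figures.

Rb‖R_L = 1.592 kΩ; V_out = 15.3 × 1.592/49.89 = 0.4881 V.
I_L = V_out / R_L = 0.4881 / 10.7 kΩ = 0.0456 mA.

I_L ≈ 0.0456 mA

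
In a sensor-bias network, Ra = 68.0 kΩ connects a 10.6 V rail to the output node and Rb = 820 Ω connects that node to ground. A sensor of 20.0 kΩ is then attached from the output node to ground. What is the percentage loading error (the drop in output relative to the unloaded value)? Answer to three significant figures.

The divider's output (Thévenin) resistance is Ra‖Rb = 810.2 Ω.
Fractional drop under load = R_th/(R_th + R_L) = 810.2 / (810.2 + 20000) = 0.03893.
So the output falls by 3.89 %.

3.89 %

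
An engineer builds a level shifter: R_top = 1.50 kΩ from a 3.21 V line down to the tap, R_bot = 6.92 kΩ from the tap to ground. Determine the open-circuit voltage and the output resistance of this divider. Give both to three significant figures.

V_th is the open-circuit tap voltage: 3.21 × 6.92/(1.50 + 6.92) = 2.64 V.
With the supply zeroed, R_top and R_bot appear in parallel from the tap: R_th = R_top‖R_bot = (1.50 × 6.92)/8.420 = 1.23 kΩ.

V_th = 2.64 V, R_th = 1.23 kΩ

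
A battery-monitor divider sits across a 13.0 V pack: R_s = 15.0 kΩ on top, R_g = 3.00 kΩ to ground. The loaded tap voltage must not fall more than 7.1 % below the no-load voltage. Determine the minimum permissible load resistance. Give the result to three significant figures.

Output resistance R_th = R_s‖R_g = (15.0 × 3.00)/18.00 = 2.500 kΩ.
The fractional drop is R_th/(R_th + R_L); requiring this ≤ 0.0710 gives R_L ≥ R_th(1/0.0710 − 1) = 2.500 × 13.08 = 32.7 kΩ.

R_L(min) ≈ 32.7 kΩ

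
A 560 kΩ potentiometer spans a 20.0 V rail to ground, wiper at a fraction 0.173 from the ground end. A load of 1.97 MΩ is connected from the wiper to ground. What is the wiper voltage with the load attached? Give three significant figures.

The wiper splits the pot into (1−α)R = 463.1 kΩ above and αR = 96.88 kΩ below.
Lower section ‖ load = 92.34 kΩ.
V_wiper = 20.0 × 92.34/(463.1 + 92.34) = 3.32 V.

V ≈ 3.32 V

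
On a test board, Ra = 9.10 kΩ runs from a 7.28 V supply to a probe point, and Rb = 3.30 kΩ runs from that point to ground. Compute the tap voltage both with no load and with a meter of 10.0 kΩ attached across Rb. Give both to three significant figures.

Open-circuit: V = 7.28 × 3.30/(9.10 + 3.30) = 1.94 V.
With the load, Rb becomes Rb‖R_L = 2.481 kΩ, so V = 7.28 × 2.481/11.58 = 1.56 V.

Unloaded: 1.94 V; loaded: 1.56 V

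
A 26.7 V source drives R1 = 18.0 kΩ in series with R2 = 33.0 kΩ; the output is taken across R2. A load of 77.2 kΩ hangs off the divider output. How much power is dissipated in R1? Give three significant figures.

Total resistance from the source is R1 + (R2‖R_L) = 41.12 kΩ, so I = 26.7/41.12 kΩ = 0.6494 mA.
P = I²·R1 = (0.6494 mA)² × 18.0 kΩ = 7.59 mW.

P ≈ 7.59 mW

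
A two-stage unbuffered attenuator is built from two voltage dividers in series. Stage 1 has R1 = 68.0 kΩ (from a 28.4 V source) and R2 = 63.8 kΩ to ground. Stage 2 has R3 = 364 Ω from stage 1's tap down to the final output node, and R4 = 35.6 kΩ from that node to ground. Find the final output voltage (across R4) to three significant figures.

Stage 2 presents R3+R4 = 35960 Ω as a load on stage 1's tap.
Stage 1's lower leg becomes R2‖(R3+R4) = 23000 Ω, so V_mid = 28.4 × 23000/91000 = 7.178 V.
Stage 2 is itself unloaded: V_out = V_mid × R4/(R3+R4) = 7.178 × 35600/35960 = 7.11 V.

V_out ≈ 7.11 V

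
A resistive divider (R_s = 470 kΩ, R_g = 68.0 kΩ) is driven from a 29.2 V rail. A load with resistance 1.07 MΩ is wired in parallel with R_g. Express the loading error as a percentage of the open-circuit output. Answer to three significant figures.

The divider's output (Thévenin) resistance is R_s‖R_g = 59.41 kΩ.
Fractional drop under load = R_th/(R_th + R_L) = 59.41 / (59.41 + 1070) = 0.05260.
So the output falls by 5.26 %.

5.26 %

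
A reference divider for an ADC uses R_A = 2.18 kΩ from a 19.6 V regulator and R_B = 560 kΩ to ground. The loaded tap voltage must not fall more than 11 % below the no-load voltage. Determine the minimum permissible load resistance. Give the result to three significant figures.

R_L(min) ≈ 17.6 kΩ

Output resistance R_th = R_A‖R_B = (2.18 × 560)/562.2 = 2.172 kΩ.
The fractional drop is R_th/(R_th + R_L); requiring this ≤ 0.110 gives R_L ≥ R_th(1/0.110 − 1) = 2.172 × 8.091 = 17.6 kΩ.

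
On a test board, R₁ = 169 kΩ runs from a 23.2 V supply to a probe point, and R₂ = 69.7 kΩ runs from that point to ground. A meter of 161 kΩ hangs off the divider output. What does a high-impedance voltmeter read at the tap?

The load sits in parallel with R₂: R₂‖R_L = (69.7 × 161) / (69.7 + 161) = 48.64 kΩ.
V_out = 23.2 × 48.64 / (169 + 48.64) = 23.2 × 48.64/217.6 = 5.19 V.

V_out ≈ 5.19 V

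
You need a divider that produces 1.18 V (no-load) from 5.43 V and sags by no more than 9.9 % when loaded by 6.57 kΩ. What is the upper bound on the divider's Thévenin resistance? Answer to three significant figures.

R_th ≤ 722 Ω

Loading drop = R_th/(R_th + R_L) ≤ 0.0990, so R_th ≤ R_L · ε/(1−ε) = 6.57 kΩ × 0.0990/0.9010 = 722 Ω.
(Any R1, R2 with R2/(R1+R2) = 0.217 and R1‖R2 ≤ 722 Ω will meet the spec.)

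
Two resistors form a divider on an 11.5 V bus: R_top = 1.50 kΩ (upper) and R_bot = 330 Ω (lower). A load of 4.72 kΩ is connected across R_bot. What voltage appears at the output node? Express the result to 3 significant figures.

The load sits in parallel with R_bot: R_bot‖R_L = (330 × 4720) / (330 + 4720) = 308.4 Ω.
V_out = 11.5 × 308.4 / (1500 + 308.4) = 11.5 × 308.4/1808 = 1.96 V.
(Unloaded it would have been 2.07 V.)

V_out ≈ 1.96 V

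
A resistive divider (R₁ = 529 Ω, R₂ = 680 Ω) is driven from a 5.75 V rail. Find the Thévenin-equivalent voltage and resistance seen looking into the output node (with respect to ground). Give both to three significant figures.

V_th = 3.23 V, R_th = 298 Ω

V_th is the open-circuit tap voltage: 5.75 × 680/(529 + 680) = 3.23 V.
With the supply zeroed, R₁ and R₂ appear in parallel from the tap: R_th = R₁‖R₂ = (529 × 680)/1209 = 298 Ω.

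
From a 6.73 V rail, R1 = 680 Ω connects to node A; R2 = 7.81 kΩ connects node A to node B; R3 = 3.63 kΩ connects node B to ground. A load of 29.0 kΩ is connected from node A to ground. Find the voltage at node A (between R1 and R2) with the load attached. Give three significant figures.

Below node A the series string R2+R3 = 11440 Ω sits in parallel with the 29000 Ω load: 8204 Ω.
V_A = 6.73 × 8204/(680 + 8204) = 6.21 V.

V ≈ 6.21 V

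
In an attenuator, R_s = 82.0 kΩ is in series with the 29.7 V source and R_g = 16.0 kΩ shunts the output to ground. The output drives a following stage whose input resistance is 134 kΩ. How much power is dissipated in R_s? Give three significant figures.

Total resistance from the source is R_s + (R_g‖R_L) = 96.29 kΩ, so I = 29.7/96.29 kΩ = 0.3084 mA.
P = I²·R_s = (0.3084 mA)² × 82.0 kΩ = 7.80 mW.

P ≈ 7.80 mW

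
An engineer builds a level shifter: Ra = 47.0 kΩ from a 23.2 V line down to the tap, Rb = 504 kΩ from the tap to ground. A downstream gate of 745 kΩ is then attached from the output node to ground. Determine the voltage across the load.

V_out ≈ 20.1 V

The load sits in parallel with Rb: Rb‖R_L = (504 × 745) / (504 + 745) = 300.6 kΩ.
V_out = 23.2 × 300.6 / (47.0 + 300.6) = 23.2 × 300.6/347.6 = 20.1 V.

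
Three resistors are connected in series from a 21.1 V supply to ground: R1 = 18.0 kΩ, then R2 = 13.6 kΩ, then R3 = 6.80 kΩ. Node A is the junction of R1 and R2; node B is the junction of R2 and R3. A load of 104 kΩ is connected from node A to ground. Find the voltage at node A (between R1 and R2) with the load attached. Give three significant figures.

V ≈ 10.3 V

Below node A the series string R2+R3 = 20.40 kΩ sits in parallel with the 104 kΩ load: 17.05 kΩ.
V_A = 21.1 × 17.05/(18.0 + 17.05) = 10.3 V.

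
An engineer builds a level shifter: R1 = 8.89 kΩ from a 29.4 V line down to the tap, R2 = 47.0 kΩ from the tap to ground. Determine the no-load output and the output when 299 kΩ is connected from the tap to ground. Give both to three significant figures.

Open-circuit: V = 29.4 × 47.0/(8.89 + 47.0) = 24.7 V.
With the load, R2 becomes R2‖R_L = 40.62 kΩ, so V = 29.4 × 40.62/49.51 = 24.1 V.

Unloaded: 24.7 V; loaded: 24.1 V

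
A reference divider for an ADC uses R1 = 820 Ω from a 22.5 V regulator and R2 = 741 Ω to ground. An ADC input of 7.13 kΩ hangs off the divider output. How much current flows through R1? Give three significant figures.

I ≈ 15.1 mA

R2‖R_L = 671.2 Ω, so the source sees R1 + R2‖R_L = 1491 Ω.
I = 22.5 V / 1491 Ω = 15.1 mA.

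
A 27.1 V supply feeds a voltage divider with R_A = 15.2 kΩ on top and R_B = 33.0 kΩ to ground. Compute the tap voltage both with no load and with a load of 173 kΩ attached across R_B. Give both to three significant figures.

Open-circuit: V = 27.1 × 33.0/(15.2 + 33.0) = 18.6 V.
With the load, R_B becomes R_B‖R_L = 27.71 kΩ, so V = 27.1 × 27.71/42.91 = 17.5 V.

Unloaded: 18.6 V; loaded: 17.5 V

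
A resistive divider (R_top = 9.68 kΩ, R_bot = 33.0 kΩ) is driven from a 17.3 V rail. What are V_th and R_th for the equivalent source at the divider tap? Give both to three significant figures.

V_th = 13.4 V, R_th = 7.48 kΩ

V_th is the open-circuit tap voltage: 17.3 × 33.0/(9.68 + 33.0) = 13.4 V.
With the supply zeroed, R_top and R_bot appear in parallel from the tap: R_th = R_top‖R_bot = (9.68 × 33.0)/42.68 = 7.48 kΩ.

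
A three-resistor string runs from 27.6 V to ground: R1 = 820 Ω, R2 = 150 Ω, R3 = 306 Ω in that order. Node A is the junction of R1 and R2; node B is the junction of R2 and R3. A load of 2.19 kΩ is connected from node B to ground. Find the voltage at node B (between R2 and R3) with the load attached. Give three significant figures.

V ≈ 5.98 V

At node B, R3 is in parallel with the load: R3‖R_L = 268.5 Ω.
Below node A the resistance is R2 + (R3‖R_L) = 418.5 Ω, so V_A = 27.6 × 418.5/1238 = 9.326 V.
Then V_B = V_A × (R3‖R_L)/(R2 + R3‖R_L) = 9.326 × 268.5/418.5 = 5.98 V.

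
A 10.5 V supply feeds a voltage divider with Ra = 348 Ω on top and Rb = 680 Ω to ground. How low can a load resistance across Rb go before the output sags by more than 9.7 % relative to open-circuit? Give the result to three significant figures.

Output resistance R_th = Ra‖Rb = (348 × 680)/1028 = 230.2 Ω.
The fractional drop is R_th/(R_th + R_L); requiring this ≤ 0.0970 gives R_L ≥ R_th(1/0.0970 − 1) = 230.2 × 9.309 = 2.14 kΩ.

R_L(min) ≈ 2.14 kΩ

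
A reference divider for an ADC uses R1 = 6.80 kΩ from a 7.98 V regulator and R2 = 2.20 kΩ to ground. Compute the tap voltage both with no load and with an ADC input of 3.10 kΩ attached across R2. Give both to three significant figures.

Unloaded: 1.95 V; loaded: 1.27 V

Open-circuit: V = 7.98 × 2.20/(6.80 + 2.20) = 1.95 V.
With the load, R2 becomes R2‖R_L = 1.287 kΩ, so V = 7.98 × 1.287/8.087 = 1.27 V.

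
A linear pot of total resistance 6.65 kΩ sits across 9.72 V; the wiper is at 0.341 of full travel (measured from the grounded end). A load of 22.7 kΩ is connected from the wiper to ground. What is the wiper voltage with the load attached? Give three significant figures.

V ≈ 3.11 V

The wiper splits the pot into (1−α)R = 4.382 kΩ above and αR = 2.268 kΩ below.
Lower section ‖ load = 2.062 kΩ.
V_wiper = 9.72 × 2.062/(4.382 + 2.062) = 3.11 V.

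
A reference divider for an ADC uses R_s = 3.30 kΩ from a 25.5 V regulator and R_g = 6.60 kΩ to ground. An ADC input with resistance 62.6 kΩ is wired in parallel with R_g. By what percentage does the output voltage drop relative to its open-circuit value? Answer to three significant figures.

3.40 %

The divider's output (Thévenin) resistance is R_s‖R_g = 2.200 kΩ.
Fractional drop under load = R_th/(R_th + R_L) = 2.200 / (2.200 + 62.6) = 0.03395.
So the output falls by 3.40 %.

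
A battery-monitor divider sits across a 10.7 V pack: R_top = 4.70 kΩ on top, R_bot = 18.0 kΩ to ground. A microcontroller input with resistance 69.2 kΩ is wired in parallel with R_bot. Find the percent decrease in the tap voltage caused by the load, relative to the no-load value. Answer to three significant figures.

The divider's output (Thévenin) resistance is R_top‖R_bot = 3.727 kΩ.
Fractional drop under load = R_th/(R_th + R_L) = 3.727 / (3.727 + 69.2) = 0.05110.
So the output falls by 5.11 %.

5.11 %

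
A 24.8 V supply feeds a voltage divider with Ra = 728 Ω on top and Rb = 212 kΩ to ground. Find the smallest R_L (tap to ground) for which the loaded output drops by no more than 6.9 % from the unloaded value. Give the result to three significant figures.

Output resistance R_th = Ra‖Rb = (728 × 212000)/212700 = 725.5 Ω.
The fractional drop is R_th/(R_th + R_L); requiring this ≤ 0.0690 gives R_L ≥ R_th(1/0.0690 − 1) = 725.5 × 13.49 = 9.79 kΩ.

R_L(min) ≈ 9.79 kΩ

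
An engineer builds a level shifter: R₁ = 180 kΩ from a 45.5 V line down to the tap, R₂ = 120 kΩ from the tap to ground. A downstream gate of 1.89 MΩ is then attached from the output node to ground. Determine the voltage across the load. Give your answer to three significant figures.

The load sits in parallel with R₂: R₂‖R_L = (120 × 1890) / (120 + 1890) = 112.8 kΩ.
V_out = 45.5 × 112.8 / (180 + 112.8) = 45.5 × 112.8/292.8 = 17.5 V.

V_out ≈ 17.5 V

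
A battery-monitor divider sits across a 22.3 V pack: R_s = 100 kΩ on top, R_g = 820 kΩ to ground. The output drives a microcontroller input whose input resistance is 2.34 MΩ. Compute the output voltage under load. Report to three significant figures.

The load sits in parallel with R_g: R_g‖R_L = (820 × 2340) / (820 + 2340) = 607.2 kΩ.
V_out = 22.3 × 607.2 / (100 + 607.2) = 22.3 × 607.2/707.2 = 19.1 V.

V_out ≈ 19.1 V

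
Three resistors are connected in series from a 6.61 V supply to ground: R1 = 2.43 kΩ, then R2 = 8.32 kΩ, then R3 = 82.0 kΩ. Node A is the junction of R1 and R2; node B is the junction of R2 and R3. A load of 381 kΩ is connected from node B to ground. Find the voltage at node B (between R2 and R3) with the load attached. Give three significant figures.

At node B, R3 is in parallel with the load: R3‖R_L = 67.48 kΩ.
Below node A the resistance is R2 + (R3‖R_L) = 75.80 kΩ, so V_A = 6.61 × 75.80/78.23 = 6.405 V.
Then V_B = V_A × (R3‖R_L)/(R2 + R3‖R_L) = 6.405 × 67.48/75.80 = 5.70 V.

V ≈ 5.70 V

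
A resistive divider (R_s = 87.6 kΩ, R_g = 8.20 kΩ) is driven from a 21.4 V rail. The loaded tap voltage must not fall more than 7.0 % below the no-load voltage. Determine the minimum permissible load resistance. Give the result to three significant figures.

R_L(min) ≈ 99.6 kΩ

Output resistance R_th = R_s‖R_g = (87.6 × 8.20)/95.80 = 7.498 kΩ.
The fractional drop is R_th/(R_th + R_L); requiring this ≤ 0.0700 gives R_L ≥ R_th(1/0.0700 − 1) = 7.498 × 13.29 = 99.6 kΩ.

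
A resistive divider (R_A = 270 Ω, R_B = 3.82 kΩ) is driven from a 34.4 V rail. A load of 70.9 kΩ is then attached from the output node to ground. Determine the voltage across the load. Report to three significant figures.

The load sits in parallel with R_B: R_B‖R_L = (3820 × 70900) / (3820 + 70900) = 3625 Ω.
V_out = 34.4 × 3625 / (270 + 3625) = 34.4 × 3625/3895 = 32.0 V.
(Unloaded it would have been 32.1 V.)

V_out ≈ 32.0 V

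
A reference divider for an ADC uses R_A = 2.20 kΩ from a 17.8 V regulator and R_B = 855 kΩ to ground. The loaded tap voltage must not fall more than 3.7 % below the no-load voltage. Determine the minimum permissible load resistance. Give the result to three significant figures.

Output resistance R_th = R_A‖R_B = (2.20 × 855)/857.2 = 2.194 kΩ.
The fractional drop is R_th/(R_th + R_L); requiring this ≤ 0.0370 gives R_L ≥ R_th(1/0.0370 − 1) = 2.194 × 26.03 = 57.1 kΩ.

R_L(min) ≈ 57.1 kΩ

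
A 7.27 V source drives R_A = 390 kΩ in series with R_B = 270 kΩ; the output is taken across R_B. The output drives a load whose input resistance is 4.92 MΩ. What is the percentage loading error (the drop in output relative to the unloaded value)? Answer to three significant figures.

3.14 %

The divider's output (Thévenin) resistance is R_A‖R_B = 159.5 kΩ.
Fractional drop under load = R_th/(R_th + R_L) = 159.5 / (159.5 + 4920) = 0.03141.
So the output falls by 3.14 %.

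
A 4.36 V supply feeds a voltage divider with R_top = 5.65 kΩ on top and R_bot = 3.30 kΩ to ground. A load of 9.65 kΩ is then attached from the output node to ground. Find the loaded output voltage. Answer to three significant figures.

V_out ≈ 1.32 V

The load sits in parallel with R_bot: R_bot‖R_L = (3.30 × 9.65) / (3.30 + 9.65) = 2.459 kΩ.
V_out = 4.36 × 2.459 / (5.65 + 2.459) = 4.36 × 2.459/8.109 = 1.32 V.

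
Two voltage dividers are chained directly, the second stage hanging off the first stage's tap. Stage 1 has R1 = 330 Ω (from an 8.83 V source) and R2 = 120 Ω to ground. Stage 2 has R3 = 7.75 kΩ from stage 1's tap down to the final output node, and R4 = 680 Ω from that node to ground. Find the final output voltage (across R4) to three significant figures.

V_out ≈ 0.188 V

Stage 2 presents R3+R4 = 8430 Ω as a load on stage 1's tap.
Stage 1's lower leg becomes R2‖(R3+R4) = 118.3 Ω, so V_mid = 8.83 × 118.3/448.3 = 2.330 V.
Stage 2 is itself unloaded: V_out = V_mid × R4/(R3+R4) = 2.330 × 680/8430 = 0.188 V.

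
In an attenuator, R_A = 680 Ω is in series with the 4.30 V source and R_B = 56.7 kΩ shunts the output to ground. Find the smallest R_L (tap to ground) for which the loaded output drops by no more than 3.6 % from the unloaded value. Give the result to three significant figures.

R_L(min) ≈ 18.0 kΩ

Output resistance R_th = R_A‖R_B = (680 × 56700)/57380 = 671.9 Ω.
The fractional drop is R_th/(R_th + R_L); requiring this ≤ 0.0360 gives R_L ≥ R_th(1/0.0360 − 1) = 671.9 × 26.78 = 18.0 kΩ.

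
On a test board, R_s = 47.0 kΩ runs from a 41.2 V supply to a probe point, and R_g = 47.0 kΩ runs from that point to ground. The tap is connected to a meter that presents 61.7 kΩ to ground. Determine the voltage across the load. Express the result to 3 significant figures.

V_out ≈ 14.9 V

The load sits in parallel with R_g: R_g‖R_L = (47.0 × 61.7) / (47.0 + 61.7) = 26.68 kΩ.
V_out = 41.2 × 26.68 / (47.0 + 26.68) = 41.2 × 26.68/73.68 = 14.9 V.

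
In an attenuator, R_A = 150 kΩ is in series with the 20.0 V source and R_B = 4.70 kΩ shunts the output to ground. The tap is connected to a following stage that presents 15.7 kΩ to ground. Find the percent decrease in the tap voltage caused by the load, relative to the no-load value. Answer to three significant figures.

22.5 %

The divider's output (Thévenin) resistance is R_A‖R_B = 4.557 kΩ.
Fractional drop under load = R_th/(R_th + R_L) = 4.557 / (4.557 + 15.7) = 0.2250.
So the output falls by 22.5 %.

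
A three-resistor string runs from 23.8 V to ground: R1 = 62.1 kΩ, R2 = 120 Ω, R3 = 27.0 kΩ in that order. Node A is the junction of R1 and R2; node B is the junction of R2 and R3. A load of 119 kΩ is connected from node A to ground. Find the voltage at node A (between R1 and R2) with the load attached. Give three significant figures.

V ≈ 6.24 V

Below node A the series string R2+R3 = 27120 Ω sits in parallel with the 119000 Ω load: 22090 Ω.
V_A = 23.8 × 22090/(62100 + 22090) = 6.24 V.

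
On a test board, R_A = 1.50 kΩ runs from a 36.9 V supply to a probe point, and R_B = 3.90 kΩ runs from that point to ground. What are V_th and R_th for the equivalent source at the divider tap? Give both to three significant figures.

V_th = 26.6 V, R_th = 1.08 kΩ

V_th is the open-circuit tap voltage: 36.9 × 3.90/(1.50 + 3.90) = 26.6 V.
With the supply zeroed, R_A and R_B appear in parallel from the tap: R_th = R_A‖R_B = (1.50 × 3.90)/5.400 = 1.08 kΩ.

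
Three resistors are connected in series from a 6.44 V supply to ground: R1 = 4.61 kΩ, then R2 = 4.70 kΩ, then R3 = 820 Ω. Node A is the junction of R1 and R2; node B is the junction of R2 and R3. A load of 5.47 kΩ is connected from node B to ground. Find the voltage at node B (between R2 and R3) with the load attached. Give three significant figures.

V ≈ 0.458 V

At node B, R3 is in parallel with the load: R3‖R_L = 713.1 Ω.
Below node A the resistance is R2 + (R3‖R_L) = 5413 Ω, so V_A = 6.44 × 5413/10020 = 3.478 V.
Then V_B = V_A × (R3‖R_L)/(R2 + R3‖R_L) = 3.478 × 713.1/5413 = 0.458 V.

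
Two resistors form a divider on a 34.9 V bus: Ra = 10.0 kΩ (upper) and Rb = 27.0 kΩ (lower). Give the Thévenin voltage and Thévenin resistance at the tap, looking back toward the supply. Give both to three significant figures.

V_th = 25.5 V, R_th = 7.30 kΩ

V_th is the open-circuit tap voltage: 34.9 × 27.0/(10.0 + 27.0) = 25.5 V.
With the supply zeroed, Ra and Rb appear in parallel from the tap: R_th = Ra‖Rb = (10.0 × 27.0)/37.00 = 7.30 kΩ.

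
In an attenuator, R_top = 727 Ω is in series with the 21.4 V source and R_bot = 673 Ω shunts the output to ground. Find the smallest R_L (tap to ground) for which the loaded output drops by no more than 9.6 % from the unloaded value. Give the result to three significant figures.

R_L(min) ≈ 3.29 kΩ

Output resistance R_th = R_top‖R_bot = (727 × 673)/1400 = 349.5 Ω.
The fractional drop is R_th/(R_th + R_L); requiring this ≤ 0.0960 gives R_L ≥ R_th(1/0.0960 − 1) = 349.5 × 9.417 = 3.29 kΩ.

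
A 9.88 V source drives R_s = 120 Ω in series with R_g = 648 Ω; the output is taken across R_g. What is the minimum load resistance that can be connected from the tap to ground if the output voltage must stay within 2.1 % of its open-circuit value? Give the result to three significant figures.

Output resistance R_th = R_s‖R_g = (120 × 648)/768.0 = 101.2 Ω.
The fractional drop is R_th/(R_th + R_L); requiring this ≤ 0.0210 gives R_L ≥ R_th(1/0.0210 − 1) = 101.2 × 46.62 = 4.72 kΩ.

R_L(min) ≈ 4.72 kΩ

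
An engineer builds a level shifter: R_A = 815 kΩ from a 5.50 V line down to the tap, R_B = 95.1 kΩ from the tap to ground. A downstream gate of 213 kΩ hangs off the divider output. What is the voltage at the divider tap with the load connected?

V_out ≈ 0.411 V

The load sits in parallel with R_B: R_B‖R_L = (95.1 × 213) / (95.1 + 213) = 65.75 kΩ.
V_out = 5.50 × 65.75 / (815 + 65.75) = 5.50 × 65.75/880.7 = 0.411 V.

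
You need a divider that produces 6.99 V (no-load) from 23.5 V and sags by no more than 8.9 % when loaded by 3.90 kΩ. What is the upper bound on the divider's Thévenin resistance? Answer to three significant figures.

Loading drop = R_th/(R_th + R_L) ≤ 0.0890, so R_th ≤ R_L · ε/(1−ε) = 3.90 kΩ × 0.0890/0.9110 = 381 Ω.
(Any R1, R2 with R2/(R1+R2) = 0.297 and R1‖R2 ≤ 381 Ω will meet the spec.)

R_th ≤ 381 Ω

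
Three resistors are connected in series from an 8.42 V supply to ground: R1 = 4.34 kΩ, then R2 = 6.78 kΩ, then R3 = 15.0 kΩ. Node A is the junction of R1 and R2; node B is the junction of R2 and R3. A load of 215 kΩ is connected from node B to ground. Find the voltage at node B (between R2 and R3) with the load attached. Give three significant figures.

At node B, R3 is in parallel with the load: R3‖R_L = 14.02 kΩ.
Below node A the resistance is R2 + (R3‖R_L) = 20.80 kΩ, so V_A = 8.42 × 20.80/25.14 = 6.967 V.
Then V_B = V_A × (R3‖R_L)/(R2 + R3‖R_L) = 6.967 × 14.02/20.80 = 4.70 V.

V ≈ 4.70 V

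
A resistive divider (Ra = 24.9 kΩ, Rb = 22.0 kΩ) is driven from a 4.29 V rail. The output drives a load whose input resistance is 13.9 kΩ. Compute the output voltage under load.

The load sits in parallel with Rb: Rb‖R_L = (22.0 × 13.9) / (22.0 + 13.9) = 8.518 kΩ.
V_out = 4.29 × 8.518 / (24.9 + 8.518) = 4.29 × 8.518/33.42 = 1.09 V.
(Unloaded it would have been 2.01 V.)

V_out ≈ 1.09 V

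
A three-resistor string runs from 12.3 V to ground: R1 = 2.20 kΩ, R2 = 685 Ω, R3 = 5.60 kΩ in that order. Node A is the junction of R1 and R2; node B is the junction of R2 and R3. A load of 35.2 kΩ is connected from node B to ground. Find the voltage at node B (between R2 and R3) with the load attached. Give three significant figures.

V ≈ 7.70 V

At node B, R3 is in parallel with the load: R3‖R_L = 4831 Ω.
Below node A the resistance is R2 + (R3‖R_L) = 5516 Ω, so V_A = 12.3 × 5516/7716 = 8.793 V.
Then V_B = V_A × (R3‖R_L)/(R2 + R3‖R_L) = 8.793 × 4831/5516 = 7.70 V.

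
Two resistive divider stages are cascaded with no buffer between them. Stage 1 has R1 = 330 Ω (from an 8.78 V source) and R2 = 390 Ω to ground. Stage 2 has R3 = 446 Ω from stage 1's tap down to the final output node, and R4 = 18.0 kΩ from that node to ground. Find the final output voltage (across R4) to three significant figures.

V_out ≈ 4.60 V

Stage 2 presents R3+R4 = 18450 Ω as a load on stage 1's tap.
Stage 1's lower leg becomes R2‖(R3+R4) = 381.9 Ω, so V_mid = 8.78 × 381.9/711.9 = 4.710 V.
Stage 2 is itself unloaded: V_out = V_mid × R4/(R3+R4) = 4.710 × 18000/18450 = 4.60 V.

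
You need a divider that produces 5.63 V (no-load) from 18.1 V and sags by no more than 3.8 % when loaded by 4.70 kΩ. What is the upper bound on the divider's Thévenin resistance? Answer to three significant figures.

Loading drop = R_th/(R_th + R_L) ≤ 0.0380, so R_th ≤ R_L · ε/(1−ε) = 4.70 kΩ × 0.0380/0.9620 = 186 Ω.
(Any R1, R2 with R2/(R1+R2) = 0.311 and R1‖R2 ≤ 186 Ω will meet the spec.)

R_th ≤ 186 Ω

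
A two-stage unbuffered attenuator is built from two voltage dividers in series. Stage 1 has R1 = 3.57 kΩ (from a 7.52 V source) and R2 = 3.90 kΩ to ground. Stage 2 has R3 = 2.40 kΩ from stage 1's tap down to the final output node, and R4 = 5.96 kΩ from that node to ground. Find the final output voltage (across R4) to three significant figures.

Stage 2 presents R3+R4 = 8.360 kΩ as a load on stage 1's tap.
Stage 1's lower leg becomes R2‖(R3+R4) = 2.659 kΩ, so V_mid = 7.52 × 2.659/6.229 = 3.210 V.
Stage 2 is itself unloaded: V_out = V_mid × R4/(R3+R4) = 3.210 × 5.96/8.360 = 2.29 V.

V_out ≈ 2.29 V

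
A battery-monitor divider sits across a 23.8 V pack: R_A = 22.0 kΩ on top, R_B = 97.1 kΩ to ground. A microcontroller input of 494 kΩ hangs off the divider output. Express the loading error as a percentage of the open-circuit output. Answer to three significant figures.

3.50 %

The divider's output (Thévenin) resistance is R_A‖R_B = 17.94 kΩ.
Fractional drop under load = R_th/(R_th + R_L) = 17.94 / (17.94 + 494) = 0.03504.
So the output falls by 3.50 %.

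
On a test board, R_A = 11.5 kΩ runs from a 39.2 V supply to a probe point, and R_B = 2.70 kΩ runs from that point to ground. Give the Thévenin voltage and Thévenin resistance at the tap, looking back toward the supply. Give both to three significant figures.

V_th = 7.45 V, R_th = 2.19 kΩ

V_th is the open-circuit tap voltage: 39.2 × 2.70/(11.5 + 2.70) = 7.45 V.
With the supply zeroed, R_A and R_B appear in parallel from the tap: R_th = R_A‖R_B = (11.5 × 2.70)/14.20 = 2.19 kΩ.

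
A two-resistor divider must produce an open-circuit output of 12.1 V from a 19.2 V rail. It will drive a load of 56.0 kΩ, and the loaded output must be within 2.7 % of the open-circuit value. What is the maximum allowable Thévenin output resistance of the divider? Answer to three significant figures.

R_th ≤ 1.55 kΩ

Loading drop = R_th/(R_th + R_L) ≤ 0.0270, so R_th ≤ R_L · ε/(1−ε) = 56.0 kΩ × 0.0270/0.9730 = 1.55 kΩ.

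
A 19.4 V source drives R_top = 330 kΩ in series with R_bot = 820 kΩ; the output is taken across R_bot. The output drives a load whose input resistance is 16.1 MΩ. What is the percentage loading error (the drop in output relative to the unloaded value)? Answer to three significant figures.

The divider's output (Thévenin) resistance is R_top‖R_bot = 235.3 kΩ.
Fractional drop under load = R_th/(R_th + R_L) = 235.3 / (235.3 + 16100) = 0.01440.
So the output falls by 1.44 %.

1.44 %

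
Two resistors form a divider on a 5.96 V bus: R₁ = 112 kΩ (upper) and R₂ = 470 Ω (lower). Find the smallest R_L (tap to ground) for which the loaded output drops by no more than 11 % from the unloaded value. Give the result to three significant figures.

R_L(min) ≈ 3.79 kΩ

Output resistance R_th = R₁‖R₂ = (112000 × 470)/112500 = 468.0 Ω.
The fractional drop is R_th/(R_th + R_L); requiring this ≤ 0.110 gives R_L ≥ R_th(1/0.110 − 1) = 468.0 × 8.091 = 3.79 kΩ.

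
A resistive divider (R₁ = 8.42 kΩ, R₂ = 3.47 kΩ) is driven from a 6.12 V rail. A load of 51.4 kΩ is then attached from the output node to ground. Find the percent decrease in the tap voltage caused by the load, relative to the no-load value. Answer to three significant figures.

4.56 %

The divider's output (Thévenin) resistance is R₁‖R₂ = 2.457 kΩ.
Fractional drop under load = R_th/(R_th + R_L) = 2.457 / (2.457 + 51.4) = 0.04563.
So the output falls by 4.56 %.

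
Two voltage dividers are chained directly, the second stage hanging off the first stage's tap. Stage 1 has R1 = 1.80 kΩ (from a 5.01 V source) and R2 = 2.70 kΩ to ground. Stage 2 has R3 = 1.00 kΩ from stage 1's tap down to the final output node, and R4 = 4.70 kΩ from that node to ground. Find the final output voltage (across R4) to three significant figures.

Stage 2 presents R3+R4 = 5.700 kΩ as a load on stage 1's tap.
Stage 1's lower leg becomes R2‖(R3+R4) = 1.832 kΩ, so V_mid = 5.01 × 1.832/3.632 = 2.527 V.
Stage 2 is itself unloaded: V_out = V_mid × R4/(R3+R4) = 2.527 × 4.70/5.700 = 2.08 V.

V_out ≈ 2.08 V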